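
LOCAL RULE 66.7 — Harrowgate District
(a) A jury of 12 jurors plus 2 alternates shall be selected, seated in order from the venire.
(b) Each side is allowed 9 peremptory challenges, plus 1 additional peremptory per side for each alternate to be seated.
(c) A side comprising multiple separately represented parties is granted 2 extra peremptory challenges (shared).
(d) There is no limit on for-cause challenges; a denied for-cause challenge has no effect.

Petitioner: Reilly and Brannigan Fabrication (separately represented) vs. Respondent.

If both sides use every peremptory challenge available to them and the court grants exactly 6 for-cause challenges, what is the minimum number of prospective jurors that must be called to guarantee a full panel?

Seats to fill: 12 + 2 alternates = 14.
Peremptories — Petitioner: 9 + 1×2 + 2 = 13; Respondent: 9 + 1×2 = 11; total 24.
For-cause removals: 6.
Minimum venire: 14 + 24 + 6 = 44.

44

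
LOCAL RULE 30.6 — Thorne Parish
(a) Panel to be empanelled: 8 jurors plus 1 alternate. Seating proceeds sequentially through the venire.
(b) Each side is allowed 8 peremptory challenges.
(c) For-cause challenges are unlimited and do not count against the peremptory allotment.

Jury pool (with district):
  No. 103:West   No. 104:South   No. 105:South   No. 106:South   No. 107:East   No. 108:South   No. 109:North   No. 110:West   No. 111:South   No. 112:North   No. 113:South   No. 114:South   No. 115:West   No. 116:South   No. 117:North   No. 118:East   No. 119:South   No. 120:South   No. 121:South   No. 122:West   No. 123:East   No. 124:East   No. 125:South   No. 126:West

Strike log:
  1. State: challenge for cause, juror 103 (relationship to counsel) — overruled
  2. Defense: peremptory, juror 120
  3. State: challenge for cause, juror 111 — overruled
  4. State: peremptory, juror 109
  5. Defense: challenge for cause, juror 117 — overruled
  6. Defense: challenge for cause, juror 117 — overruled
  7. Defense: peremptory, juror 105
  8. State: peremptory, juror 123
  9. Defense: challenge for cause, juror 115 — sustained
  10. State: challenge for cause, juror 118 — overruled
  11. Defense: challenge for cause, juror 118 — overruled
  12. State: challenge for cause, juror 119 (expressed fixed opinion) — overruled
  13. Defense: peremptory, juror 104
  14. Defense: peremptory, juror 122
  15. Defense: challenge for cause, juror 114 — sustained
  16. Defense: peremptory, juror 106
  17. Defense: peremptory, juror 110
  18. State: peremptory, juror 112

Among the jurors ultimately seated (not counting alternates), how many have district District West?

Removed: #104, #105, #106, #109, #110, #112, #114, #115, #120, #122, #123.
Seated jurors 1–8: #103, #107, #108, #111, #113, #116, #117, #118 (alternates #119 not counted).
Of those, in District West: #103 → 1.

1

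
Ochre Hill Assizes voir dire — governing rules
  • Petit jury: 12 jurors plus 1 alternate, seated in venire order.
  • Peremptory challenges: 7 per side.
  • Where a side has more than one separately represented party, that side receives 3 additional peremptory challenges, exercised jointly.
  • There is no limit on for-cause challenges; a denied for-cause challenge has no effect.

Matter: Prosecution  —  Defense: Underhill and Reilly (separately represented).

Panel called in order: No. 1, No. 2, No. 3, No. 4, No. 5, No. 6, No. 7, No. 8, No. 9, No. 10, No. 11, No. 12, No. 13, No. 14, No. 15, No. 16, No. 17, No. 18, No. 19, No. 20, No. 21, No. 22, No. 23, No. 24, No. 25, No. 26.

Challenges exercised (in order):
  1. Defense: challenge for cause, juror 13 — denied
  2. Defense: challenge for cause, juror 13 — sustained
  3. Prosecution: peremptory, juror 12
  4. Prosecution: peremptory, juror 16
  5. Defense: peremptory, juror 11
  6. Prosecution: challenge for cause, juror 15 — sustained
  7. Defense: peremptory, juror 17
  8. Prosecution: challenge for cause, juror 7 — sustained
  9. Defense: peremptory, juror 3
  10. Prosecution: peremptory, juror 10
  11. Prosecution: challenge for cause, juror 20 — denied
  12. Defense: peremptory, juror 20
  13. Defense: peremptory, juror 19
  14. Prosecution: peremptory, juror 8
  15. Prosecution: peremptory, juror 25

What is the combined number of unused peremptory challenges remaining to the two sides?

Prosecution allotment: 7. Defense allotment: 7 base + 3 multi-party = 10.
Prosecution peremptories used: #12, #16, #10, #8, #25 — 5 (for-cause on #15, #7, #20 don't count).
Defense peremptories used: #11, #17, #3, #20, #19 — 5 (for-cause on #13, #13 don't count).
Remaining: (7 − 5) + (10 − 5) = 7.

7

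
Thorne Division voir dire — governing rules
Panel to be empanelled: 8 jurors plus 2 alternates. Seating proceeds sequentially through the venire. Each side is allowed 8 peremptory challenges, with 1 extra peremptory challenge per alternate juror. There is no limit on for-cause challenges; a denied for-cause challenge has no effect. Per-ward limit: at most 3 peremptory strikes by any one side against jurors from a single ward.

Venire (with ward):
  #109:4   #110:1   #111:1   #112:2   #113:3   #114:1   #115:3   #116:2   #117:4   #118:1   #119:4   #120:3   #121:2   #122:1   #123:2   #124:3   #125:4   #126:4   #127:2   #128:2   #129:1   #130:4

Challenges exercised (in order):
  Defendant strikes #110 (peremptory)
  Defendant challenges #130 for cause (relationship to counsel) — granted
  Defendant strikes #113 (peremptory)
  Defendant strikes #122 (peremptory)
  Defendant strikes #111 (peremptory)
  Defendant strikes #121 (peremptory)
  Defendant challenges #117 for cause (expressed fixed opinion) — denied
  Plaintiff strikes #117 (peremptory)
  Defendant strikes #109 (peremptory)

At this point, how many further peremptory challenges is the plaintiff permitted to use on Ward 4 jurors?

Plaintiff peremptories so far: #117 — 1 of 10 used, 9 left overall.
Against Ward 4: #117 — 1 used; per-ward cap 3 leaves 2.
Binding limit: min(9, 2) = 2.

2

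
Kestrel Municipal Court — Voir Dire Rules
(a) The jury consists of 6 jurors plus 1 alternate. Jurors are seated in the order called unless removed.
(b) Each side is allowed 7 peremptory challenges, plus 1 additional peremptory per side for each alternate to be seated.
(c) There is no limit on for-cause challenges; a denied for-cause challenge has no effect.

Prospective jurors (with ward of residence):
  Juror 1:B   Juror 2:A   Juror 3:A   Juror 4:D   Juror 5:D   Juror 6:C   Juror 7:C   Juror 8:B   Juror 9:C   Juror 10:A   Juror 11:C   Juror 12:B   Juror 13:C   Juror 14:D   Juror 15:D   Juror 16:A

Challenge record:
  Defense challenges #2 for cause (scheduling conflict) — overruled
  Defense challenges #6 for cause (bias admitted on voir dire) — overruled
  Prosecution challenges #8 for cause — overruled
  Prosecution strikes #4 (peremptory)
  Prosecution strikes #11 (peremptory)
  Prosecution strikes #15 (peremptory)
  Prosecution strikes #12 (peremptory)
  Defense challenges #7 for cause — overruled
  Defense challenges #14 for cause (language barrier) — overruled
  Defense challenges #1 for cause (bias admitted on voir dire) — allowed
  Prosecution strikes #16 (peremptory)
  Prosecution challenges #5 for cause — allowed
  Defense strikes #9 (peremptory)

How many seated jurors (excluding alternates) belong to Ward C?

2

Removed: #1, #4, #5, #9, #11, #12, #15, #16.
Seated jurors 1–6: #2, #3, #6, #7, #8, #10 (alternates #13 not counted).
Of those, in Ward C: #6, #7 → 2.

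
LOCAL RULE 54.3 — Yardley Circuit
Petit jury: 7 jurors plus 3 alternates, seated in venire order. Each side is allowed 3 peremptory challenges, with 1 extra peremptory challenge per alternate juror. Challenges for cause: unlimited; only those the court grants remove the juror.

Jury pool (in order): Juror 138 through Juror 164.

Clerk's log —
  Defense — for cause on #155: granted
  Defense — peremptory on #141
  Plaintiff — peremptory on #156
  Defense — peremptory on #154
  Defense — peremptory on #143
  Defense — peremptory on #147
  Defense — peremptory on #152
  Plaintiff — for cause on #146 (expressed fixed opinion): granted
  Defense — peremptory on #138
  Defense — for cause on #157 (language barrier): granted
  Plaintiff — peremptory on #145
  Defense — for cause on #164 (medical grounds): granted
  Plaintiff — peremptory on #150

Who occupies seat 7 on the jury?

151

Removed: #138, #141, #143, #145, #146, #147, #150, #152, #154, #155, #156, #157, #164.
Filling seats in venire order through position 7: #139, #140, #142, #144, #148, #149, #151.
So seat 7 is #151.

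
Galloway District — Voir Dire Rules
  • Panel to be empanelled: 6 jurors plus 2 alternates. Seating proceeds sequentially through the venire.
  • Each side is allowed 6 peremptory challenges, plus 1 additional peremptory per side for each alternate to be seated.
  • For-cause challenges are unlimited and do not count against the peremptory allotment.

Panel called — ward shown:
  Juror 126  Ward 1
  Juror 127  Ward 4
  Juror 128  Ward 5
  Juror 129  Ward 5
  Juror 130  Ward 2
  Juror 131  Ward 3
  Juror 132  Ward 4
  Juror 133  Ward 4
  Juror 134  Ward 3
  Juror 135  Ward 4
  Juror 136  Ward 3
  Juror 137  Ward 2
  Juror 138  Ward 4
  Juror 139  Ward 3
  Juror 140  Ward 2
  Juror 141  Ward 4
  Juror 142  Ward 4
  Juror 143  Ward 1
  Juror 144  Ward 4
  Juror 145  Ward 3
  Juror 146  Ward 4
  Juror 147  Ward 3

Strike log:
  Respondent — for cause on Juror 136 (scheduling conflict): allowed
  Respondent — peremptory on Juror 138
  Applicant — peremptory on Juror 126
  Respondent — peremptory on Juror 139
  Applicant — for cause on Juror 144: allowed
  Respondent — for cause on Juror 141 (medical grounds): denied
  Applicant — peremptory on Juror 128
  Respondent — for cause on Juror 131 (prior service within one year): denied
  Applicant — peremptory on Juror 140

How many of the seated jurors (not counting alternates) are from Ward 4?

Removed: #126, #128, #136, #138, #139, #140, #144.
Seated jurors 1–6: #127, #129, #130, #131, #132, #133 (alternates #134, #135 not counted).
Of those, in Ward 4: #127, #132, #133 → 3.

3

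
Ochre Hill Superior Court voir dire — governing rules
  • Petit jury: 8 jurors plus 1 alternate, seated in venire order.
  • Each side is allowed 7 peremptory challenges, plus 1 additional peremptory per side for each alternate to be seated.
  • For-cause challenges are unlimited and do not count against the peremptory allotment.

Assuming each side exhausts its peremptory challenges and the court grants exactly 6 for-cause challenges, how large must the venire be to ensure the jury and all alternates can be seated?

31

Seats to fill: 8 + 1 alternates = 9.
Peremptories: 7 + 1×1 = 8 per side × 2 sides = 16.
For-cause removals: 6.
Minimum venire: 9 + 16 + 6 = 31.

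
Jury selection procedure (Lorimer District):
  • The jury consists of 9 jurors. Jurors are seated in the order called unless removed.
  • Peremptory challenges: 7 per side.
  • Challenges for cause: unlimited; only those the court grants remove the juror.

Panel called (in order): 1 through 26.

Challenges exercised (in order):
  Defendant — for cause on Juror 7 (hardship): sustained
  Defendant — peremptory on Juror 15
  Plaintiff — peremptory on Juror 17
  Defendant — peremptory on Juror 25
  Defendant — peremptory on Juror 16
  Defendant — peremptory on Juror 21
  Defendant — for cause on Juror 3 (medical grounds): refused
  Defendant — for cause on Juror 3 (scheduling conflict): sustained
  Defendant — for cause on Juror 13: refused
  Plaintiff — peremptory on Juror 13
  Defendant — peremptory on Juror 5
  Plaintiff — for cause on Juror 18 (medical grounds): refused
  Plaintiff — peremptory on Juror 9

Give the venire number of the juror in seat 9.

14

Removed: #3, #5, #7, #9, #13, #15, #16, #17, #21, #25. (#18 stays — for-cause denied.)
Filling seats in venire order through position 9: #1, #2, #4, #6, #8, #10, #11, #12, #14.
So seat 9 is #14.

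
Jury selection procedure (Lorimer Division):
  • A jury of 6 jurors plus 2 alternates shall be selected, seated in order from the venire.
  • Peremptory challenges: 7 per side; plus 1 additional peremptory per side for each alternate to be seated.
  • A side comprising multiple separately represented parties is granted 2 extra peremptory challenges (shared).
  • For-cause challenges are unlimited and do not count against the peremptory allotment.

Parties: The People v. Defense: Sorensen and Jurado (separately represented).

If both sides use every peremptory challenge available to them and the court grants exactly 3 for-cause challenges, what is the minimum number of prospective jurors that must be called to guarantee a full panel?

31

Seats to fill: 6 + 2 alternates = 8.
Peremptories — The People: 7 + 1×2 = 9; Defense: 7 + 1×2 + 2 = 11; total 20.
For-cause removals: 3.
Minimum venire: 8 + 20 + 3 = 31.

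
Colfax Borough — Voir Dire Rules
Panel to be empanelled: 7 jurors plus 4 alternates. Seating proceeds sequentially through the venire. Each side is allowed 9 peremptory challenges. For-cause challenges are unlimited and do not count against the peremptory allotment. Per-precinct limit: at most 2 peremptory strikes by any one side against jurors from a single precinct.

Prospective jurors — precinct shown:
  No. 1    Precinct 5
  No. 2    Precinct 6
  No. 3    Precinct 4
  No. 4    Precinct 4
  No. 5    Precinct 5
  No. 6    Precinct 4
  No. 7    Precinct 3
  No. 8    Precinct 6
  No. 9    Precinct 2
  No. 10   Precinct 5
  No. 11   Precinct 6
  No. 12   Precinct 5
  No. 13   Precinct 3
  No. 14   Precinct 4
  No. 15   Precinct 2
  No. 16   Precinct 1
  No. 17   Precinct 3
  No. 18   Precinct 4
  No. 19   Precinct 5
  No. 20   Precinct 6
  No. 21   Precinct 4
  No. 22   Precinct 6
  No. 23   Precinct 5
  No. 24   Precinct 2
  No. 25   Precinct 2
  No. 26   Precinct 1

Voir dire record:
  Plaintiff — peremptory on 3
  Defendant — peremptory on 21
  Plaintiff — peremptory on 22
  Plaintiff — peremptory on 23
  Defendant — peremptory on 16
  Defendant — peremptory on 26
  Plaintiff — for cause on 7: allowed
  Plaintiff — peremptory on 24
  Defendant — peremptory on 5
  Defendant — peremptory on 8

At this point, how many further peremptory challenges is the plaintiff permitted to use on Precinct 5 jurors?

Plaintiff peremptories so far: #3, #22, #23, #24 — 4 of 9 used, 5 left overall.
Against Precinct 5: #23 — 1 used; per-precinct cap 2 leaves 1.
Binding limit: min(5, 1) = 1.

1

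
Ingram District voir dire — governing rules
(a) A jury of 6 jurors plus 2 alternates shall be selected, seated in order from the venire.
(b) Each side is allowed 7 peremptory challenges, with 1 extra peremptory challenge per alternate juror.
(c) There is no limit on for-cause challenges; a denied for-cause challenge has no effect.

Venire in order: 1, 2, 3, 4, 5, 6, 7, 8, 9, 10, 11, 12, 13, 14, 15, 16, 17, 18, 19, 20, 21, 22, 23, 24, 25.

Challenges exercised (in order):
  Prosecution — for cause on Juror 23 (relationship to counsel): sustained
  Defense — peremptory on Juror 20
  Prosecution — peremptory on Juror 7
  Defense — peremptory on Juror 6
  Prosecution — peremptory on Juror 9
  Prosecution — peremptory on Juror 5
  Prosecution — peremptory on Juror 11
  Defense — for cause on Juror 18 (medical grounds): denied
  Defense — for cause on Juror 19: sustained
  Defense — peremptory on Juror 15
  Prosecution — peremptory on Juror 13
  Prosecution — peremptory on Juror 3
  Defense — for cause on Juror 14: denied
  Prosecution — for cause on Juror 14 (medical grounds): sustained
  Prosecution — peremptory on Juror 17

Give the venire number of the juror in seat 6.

Removed: #3, #5, #6, #7, #9, #11, #13, #14, #15, #17, #19, #20, #23. (#18 stays — for-cause denied.)
Seating in order: seats 1–6 → #1, #2, #4, #8, #10, #12; alternates → #16, #18.
So seat 6 is #12.

12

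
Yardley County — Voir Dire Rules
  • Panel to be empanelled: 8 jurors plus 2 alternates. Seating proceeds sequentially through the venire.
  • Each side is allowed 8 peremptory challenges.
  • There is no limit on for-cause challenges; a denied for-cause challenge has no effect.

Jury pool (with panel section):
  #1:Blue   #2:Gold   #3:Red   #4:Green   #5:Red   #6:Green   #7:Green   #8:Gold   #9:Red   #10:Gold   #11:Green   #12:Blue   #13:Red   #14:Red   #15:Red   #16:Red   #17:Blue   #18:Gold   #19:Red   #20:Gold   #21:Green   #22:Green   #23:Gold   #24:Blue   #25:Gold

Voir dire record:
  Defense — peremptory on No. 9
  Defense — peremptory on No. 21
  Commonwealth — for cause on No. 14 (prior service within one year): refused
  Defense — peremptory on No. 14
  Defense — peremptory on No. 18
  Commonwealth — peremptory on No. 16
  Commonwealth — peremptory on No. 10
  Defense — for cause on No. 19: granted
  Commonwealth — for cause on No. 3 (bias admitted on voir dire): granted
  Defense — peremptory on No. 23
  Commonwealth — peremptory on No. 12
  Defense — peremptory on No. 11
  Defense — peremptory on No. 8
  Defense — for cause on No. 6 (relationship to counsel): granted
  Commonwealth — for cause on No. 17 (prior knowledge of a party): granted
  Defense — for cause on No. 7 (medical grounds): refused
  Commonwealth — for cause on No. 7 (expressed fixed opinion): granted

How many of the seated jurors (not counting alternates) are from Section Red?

Removed: #3, #6, #7, #8, #9, #10, #11, #12, #14, #16, #17, #18, #19, #21, #23.
Seated jurors 1–8: #1, #2, #4, #5, #13, #15, #20, #22 (alternates #24, #25 not counted).
Of those, in Section Red: #5, #13, #15 → 3.

3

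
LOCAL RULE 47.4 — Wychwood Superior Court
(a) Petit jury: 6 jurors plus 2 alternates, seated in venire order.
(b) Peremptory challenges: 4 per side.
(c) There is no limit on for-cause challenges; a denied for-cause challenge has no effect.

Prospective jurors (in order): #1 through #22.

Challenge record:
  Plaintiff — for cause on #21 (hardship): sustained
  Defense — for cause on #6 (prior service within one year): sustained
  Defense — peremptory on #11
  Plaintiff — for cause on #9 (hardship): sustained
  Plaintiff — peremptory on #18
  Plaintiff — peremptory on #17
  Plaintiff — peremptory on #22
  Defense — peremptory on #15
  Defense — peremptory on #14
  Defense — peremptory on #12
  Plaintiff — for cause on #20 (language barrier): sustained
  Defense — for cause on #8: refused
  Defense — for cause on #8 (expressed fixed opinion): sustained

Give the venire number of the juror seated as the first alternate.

10

Removed: #6, #8, #9, #11, #12, #14, #15, #17, #18, #20, #21, #22.
Filling seats in venire order through position 7: #1, #2, #3, #4, #5, #7, #10.
So alternate 1 is #10.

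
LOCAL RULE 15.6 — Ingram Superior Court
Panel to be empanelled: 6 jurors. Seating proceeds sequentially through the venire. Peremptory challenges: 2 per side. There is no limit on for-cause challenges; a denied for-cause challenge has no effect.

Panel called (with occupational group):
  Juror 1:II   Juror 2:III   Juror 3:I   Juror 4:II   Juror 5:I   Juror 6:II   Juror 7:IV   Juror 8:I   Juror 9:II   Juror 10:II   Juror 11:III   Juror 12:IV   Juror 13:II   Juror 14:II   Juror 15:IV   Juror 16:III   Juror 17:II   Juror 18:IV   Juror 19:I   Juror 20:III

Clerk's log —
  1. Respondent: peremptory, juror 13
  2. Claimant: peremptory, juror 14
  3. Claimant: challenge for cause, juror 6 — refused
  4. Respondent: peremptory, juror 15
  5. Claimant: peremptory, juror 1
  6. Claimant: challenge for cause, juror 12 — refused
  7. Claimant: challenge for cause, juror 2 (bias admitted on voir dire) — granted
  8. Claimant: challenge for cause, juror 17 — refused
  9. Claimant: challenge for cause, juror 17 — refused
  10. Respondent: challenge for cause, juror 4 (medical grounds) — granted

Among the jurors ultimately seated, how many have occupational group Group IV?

1

Removed: #1, #2, #4, #13, #14, #15.
Seated jurors 1–6: #3, #5, #6, #7, #8, #9.
Of those, in Group IV: #7 → 1.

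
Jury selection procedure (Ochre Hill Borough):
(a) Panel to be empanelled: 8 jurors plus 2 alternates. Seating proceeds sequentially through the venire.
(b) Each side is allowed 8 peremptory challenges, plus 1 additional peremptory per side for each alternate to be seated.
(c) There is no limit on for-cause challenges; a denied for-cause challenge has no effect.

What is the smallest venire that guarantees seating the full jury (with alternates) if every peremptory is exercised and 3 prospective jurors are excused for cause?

Seats to fill: 8 + 2 alternates = 10.
Peremptories: 8 + 1×2 = 10 per side × 2 sides = 20.
For-cause removals: 3.
Minimum venire: 10 + 20 + 3 = 33.

33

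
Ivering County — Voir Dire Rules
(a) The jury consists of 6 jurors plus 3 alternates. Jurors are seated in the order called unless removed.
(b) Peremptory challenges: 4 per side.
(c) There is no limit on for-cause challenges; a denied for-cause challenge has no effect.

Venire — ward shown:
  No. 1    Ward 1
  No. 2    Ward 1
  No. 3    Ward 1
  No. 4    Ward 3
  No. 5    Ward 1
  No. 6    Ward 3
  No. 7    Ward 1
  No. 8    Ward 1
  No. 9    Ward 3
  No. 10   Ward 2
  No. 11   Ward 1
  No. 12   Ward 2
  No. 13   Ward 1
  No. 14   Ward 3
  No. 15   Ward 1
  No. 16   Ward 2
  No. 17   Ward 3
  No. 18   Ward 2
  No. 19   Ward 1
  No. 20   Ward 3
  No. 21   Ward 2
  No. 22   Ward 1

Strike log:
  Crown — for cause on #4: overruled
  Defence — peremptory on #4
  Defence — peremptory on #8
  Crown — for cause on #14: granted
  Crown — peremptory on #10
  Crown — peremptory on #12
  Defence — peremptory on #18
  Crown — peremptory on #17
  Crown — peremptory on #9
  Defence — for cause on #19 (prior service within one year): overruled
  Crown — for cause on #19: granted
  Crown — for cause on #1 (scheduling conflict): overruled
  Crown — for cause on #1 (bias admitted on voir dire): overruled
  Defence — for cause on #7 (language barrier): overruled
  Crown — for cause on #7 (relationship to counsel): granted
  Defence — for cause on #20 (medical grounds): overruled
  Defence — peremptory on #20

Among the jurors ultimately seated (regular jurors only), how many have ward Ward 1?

5

Removed: #4, #7, #8, #9, #10, #12, #14, #17, #18, #19, #20.
Seated jurors 1–6: #1, #2, #3, #5, #6, #11 (alternates #13, #15, #16 not counted).
Of those, in Ward 1: #1, #2, #3, #5, #11 → 5.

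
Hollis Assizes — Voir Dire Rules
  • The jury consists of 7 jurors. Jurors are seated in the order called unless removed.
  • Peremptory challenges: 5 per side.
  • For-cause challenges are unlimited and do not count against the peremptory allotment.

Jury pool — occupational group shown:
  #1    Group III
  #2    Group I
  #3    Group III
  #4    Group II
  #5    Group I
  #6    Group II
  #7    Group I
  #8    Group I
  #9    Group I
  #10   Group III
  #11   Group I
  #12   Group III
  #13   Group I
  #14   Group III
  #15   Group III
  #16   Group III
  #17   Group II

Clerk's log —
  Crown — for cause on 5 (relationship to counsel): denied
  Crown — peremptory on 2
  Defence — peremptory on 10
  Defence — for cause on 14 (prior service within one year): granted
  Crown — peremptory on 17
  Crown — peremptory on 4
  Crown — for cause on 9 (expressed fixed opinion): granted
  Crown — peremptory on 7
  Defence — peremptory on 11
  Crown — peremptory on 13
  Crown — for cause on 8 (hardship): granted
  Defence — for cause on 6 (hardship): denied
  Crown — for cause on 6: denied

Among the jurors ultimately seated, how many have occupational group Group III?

5

Removed: #2, #4, #7, #8, #9, #10, #11, #13, #14, #17.
Seated jurors 1–7: #1, #3, #5, #6, #12, #15, #16.
Of those, in Group III: #1, #3, #12, #15, #16 → 5.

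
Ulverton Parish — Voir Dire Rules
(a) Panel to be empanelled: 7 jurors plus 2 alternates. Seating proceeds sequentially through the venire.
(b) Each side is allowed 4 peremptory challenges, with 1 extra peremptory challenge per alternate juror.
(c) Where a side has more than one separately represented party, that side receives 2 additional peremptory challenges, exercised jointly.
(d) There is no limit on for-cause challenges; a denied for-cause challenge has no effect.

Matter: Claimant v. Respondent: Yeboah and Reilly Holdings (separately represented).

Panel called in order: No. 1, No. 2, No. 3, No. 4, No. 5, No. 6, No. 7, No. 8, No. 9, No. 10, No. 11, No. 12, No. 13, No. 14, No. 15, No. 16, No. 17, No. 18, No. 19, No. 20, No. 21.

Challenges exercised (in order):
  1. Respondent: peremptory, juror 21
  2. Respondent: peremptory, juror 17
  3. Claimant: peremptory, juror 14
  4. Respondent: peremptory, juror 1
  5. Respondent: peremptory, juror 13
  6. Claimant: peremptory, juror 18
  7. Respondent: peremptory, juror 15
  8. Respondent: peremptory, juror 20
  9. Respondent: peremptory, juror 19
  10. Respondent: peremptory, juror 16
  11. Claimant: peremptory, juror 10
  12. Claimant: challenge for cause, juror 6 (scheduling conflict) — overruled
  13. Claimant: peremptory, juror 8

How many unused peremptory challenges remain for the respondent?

0

Respondent allotment: 4 base + 1 × 2 alternates + 2 multi-party = 8.
Respondent peremptories used: #21, #17, #1, #13, #15, #20, #19, #16 — 8.
Remaining: 8 − 8 = 0.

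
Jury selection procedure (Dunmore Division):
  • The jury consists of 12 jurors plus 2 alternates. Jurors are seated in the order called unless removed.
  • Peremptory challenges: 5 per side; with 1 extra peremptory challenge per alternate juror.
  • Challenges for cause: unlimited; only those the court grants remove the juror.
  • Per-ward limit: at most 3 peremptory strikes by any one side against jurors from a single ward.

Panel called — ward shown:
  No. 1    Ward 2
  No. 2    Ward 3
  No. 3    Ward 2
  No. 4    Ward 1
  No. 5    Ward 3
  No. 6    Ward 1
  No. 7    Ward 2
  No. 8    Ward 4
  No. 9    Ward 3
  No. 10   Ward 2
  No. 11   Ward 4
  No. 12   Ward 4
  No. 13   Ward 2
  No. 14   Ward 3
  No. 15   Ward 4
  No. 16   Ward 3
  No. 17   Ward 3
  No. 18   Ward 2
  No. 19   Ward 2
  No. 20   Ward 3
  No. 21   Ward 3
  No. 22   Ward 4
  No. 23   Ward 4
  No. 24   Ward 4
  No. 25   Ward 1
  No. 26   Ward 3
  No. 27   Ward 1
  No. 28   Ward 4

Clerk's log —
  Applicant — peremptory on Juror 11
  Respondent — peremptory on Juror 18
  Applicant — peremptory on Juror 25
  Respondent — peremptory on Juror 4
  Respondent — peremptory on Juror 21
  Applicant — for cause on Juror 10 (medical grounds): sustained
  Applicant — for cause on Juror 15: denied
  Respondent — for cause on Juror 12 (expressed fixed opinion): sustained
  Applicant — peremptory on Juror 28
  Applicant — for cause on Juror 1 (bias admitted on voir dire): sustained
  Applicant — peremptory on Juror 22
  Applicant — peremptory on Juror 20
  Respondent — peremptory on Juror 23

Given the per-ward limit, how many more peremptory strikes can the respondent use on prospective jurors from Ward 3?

2

Respondent peremptories so far: #18, #4, #21, #23 — 4 of 7 used, 3 left overall.
Against Ward 3: #21 — 1 used; per-ward cap 3 leaves 2.
Binding limit: min(3, 2) = 2.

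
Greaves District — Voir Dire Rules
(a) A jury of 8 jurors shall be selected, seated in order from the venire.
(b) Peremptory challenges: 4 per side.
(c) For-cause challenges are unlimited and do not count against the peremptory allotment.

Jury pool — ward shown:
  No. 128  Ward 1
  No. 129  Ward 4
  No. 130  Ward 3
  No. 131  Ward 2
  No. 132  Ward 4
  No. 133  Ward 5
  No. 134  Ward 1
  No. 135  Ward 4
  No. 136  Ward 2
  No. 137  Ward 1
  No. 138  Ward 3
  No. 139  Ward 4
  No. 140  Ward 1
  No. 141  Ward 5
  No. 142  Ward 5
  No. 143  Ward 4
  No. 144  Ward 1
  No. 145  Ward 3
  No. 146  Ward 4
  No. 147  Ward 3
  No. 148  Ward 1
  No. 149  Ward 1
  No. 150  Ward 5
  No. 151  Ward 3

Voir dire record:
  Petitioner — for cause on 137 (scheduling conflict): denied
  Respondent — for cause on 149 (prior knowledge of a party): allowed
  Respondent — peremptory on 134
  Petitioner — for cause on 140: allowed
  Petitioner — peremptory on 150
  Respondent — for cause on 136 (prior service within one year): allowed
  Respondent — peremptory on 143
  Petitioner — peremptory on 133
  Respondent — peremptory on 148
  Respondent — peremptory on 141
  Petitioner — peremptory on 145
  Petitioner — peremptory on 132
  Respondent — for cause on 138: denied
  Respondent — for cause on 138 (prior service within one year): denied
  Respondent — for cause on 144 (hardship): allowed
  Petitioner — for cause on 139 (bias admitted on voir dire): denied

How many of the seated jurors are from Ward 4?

Removed: #132, #133, #134, #136, #140, #141, #143, #144, #145, #148, #149, #150.
Seated jurors 1–8: #128, #129, #130, #131, #135, #137, #138, #139.
Of those, in Ward 4: #129, #135, #139 → 3.

3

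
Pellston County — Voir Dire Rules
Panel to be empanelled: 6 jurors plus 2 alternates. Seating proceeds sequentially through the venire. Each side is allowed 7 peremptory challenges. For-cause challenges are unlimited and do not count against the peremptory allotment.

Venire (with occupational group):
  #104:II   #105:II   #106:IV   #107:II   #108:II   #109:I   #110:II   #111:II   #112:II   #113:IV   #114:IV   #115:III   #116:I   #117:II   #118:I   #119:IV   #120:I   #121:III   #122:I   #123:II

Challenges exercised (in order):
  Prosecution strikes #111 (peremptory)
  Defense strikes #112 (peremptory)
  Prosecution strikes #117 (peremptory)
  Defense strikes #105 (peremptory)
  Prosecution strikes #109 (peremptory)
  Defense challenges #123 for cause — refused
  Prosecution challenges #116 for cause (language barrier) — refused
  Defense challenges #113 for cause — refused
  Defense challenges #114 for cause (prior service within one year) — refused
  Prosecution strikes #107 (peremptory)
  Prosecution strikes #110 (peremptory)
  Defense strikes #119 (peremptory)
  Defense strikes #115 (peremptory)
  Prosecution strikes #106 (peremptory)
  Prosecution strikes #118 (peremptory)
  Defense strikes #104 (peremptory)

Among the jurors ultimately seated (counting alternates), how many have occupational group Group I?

Removed: #104, #105, #106, #107, #109, #110, #111, #112, #115, #117, #118, #119.
Seated (8 incl. alternates): #108, #113, #114, #116, #120, #121, #122, #123.
Of those, in Group I: #116, #120, #122 → 3.

3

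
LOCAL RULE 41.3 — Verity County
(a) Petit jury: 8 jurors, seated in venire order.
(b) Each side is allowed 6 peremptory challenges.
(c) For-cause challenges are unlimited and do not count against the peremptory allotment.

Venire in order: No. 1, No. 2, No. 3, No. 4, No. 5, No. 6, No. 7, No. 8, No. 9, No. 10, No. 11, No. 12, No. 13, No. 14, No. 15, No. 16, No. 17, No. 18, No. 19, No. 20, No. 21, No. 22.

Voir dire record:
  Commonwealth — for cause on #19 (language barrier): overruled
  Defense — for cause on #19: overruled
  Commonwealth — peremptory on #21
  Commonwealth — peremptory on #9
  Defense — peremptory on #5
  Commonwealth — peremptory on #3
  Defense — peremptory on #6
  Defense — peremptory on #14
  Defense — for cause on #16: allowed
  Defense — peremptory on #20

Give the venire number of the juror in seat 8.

12

Removed: #3, #5, #6, #9, #14, #16, #20, #21. (#19 stays — for-cause denied.)
Filling seats in venire order through position 8: #1, #2, #4, #7, #8, #10, #11, #12.
So seat 8 is #12.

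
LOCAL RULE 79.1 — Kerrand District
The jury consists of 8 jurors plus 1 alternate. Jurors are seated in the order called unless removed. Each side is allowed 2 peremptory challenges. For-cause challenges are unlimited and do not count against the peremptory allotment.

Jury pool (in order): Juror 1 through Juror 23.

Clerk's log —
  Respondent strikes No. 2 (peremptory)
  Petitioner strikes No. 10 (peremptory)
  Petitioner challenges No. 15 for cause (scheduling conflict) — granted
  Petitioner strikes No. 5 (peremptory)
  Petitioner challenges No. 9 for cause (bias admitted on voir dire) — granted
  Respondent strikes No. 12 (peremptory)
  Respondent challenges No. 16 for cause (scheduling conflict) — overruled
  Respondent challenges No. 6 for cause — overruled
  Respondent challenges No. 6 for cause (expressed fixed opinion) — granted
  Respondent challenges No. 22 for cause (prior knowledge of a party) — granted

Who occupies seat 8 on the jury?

Removed: #2, #5, #6, #9, #10, #12, #15, #22. (#16 stays — for-cause denied.)
Seating in order: seats 1–8 → #1, #3, #4, #7, #8, #11, #13, #14; alternates → #16.
So seat 8 is #14.

14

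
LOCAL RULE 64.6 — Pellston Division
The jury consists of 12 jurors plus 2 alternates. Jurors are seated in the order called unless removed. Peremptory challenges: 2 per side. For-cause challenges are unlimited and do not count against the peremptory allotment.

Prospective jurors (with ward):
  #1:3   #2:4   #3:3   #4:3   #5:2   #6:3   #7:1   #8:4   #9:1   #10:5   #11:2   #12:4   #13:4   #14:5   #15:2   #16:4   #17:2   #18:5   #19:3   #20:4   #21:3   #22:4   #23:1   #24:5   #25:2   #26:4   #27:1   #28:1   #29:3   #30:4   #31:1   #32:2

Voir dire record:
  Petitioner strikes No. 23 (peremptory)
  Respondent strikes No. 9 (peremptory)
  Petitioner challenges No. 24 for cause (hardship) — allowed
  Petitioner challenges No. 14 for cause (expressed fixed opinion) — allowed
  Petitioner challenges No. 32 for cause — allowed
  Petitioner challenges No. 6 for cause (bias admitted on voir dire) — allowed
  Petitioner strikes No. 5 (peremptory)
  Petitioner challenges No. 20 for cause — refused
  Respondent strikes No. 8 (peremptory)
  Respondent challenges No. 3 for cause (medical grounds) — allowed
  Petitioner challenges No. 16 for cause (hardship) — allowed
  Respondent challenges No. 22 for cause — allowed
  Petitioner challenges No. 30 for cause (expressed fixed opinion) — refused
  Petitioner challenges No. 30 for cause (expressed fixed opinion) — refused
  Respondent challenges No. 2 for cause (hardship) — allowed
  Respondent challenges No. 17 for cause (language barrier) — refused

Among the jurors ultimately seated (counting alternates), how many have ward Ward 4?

3

Removed: #2, #3, #5, #6, #8, #9, #14, #16, #22, #23, #24, #32.
Seated (14 incl. alternates): #1, #4, #7, #10, #11, #12, #13, #15, #17, #18, #19, #20, #21, #25.
Of those, in Ward 4: #12, #13, #20 → 3.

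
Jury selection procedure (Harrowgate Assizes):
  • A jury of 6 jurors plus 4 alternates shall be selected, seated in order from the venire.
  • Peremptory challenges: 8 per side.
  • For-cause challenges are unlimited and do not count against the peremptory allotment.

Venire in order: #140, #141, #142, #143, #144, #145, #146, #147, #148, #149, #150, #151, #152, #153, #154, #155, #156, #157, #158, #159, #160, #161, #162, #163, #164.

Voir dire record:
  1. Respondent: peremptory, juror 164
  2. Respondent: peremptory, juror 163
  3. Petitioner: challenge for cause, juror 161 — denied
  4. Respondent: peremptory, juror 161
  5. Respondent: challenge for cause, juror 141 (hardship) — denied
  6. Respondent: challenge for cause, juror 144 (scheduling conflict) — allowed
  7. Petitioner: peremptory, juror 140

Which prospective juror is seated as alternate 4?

151

Removed: #140, #144, #161, #163, #164. (#141 stays — for-cause denied.)
Seating in order: seats 1–6 → #141, #142, #143, #145, #146, #147; alternates → #148, #149, #150, #151.
So alternate 4 is #151.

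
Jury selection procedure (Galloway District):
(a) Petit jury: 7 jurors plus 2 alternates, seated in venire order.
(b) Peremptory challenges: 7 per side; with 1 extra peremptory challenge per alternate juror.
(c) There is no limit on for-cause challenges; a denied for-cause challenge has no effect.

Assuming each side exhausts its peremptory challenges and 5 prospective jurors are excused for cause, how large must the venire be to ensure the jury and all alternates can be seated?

Seats to fill: 7 + 2 alternates = 9.
Peremptories: 7 + 1×2 = 9 per side × 2 sides = 18.
For-cause removals: 5.
Minimum venire: 9 + 18 + 5 = 32.

32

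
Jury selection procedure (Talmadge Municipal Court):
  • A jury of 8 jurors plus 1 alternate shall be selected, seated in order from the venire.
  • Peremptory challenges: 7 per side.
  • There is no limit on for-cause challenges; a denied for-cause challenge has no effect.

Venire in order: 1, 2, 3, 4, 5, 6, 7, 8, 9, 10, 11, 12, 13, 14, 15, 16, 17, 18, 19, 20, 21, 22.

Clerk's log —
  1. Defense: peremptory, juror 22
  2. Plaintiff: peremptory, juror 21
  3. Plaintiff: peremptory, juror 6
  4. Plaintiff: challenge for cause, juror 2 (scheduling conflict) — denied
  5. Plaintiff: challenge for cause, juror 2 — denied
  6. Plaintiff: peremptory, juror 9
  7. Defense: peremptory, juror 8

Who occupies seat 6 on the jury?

7

Removed: #6, #8, #9, #21, #22. (#2 stays — for-cause denied.)
Seating in order: seats 1–8 → #1, #2, #3, #4, #5, #7, #10, #11; alternates → #12.
So seat 6 is #7.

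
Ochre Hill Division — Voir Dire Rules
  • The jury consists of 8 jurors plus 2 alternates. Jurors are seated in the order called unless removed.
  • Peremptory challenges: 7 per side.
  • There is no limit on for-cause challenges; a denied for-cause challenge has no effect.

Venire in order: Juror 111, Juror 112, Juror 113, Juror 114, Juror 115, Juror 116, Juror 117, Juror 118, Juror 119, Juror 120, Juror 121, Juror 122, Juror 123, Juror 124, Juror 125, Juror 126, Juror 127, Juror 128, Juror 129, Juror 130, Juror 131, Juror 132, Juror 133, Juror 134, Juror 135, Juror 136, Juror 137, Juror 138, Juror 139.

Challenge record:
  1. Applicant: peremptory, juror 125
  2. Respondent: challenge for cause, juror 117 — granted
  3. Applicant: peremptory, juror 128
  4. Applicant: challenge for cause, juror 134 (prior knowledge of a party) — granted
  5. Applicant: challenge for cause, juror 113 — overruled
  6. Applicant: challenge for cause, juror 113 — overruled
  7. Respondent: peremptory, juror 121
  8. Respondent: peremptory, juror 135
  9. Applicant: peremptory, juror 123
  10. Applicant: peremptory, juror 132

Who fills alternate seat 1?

Removed: #117, #121, #123, #125, #128, #132, #134, #135. (#113 stays — for-cause denied.)
Seating in order: seats 1–8 → #111, #112, #113, #114, #115, #116, #118, #119; alternates → #120, #122.
So alternate 1 is #120.

120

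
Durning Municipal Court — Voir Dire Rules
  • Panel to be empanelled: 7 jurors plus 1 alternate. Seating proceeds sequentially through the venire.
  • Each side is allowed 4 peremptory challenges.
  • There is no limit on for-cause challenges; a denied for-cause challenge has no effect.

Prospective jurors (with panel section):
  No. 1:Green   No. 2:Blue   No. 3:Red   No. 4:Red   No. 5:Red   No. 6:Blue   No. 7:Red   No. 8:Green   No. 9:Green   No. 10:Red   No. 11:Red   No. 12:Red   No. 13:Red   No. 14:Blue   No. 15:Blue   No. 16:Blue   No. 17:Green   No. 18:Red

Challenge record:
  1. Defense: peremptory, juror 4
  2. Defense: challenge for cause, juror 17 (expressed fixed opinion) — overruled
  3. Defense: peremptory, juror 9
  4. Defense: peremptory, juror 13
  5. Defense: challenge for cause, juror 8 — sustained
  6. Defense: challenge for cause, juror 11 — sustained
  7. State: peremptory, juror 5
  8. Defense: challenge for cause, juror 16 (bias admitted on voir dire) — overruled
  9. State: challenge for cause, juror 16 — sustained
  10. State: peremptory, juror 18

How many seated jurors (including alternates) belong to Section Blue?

3

Removed: #4, #5, #8, #9, #11, #13, #16, #18.
Seated (8 incl. alternates): #1, #2, #3, #6, #7, #10, #12, #14.
Of those, in Section Blue: #2, #6, #14 → 3.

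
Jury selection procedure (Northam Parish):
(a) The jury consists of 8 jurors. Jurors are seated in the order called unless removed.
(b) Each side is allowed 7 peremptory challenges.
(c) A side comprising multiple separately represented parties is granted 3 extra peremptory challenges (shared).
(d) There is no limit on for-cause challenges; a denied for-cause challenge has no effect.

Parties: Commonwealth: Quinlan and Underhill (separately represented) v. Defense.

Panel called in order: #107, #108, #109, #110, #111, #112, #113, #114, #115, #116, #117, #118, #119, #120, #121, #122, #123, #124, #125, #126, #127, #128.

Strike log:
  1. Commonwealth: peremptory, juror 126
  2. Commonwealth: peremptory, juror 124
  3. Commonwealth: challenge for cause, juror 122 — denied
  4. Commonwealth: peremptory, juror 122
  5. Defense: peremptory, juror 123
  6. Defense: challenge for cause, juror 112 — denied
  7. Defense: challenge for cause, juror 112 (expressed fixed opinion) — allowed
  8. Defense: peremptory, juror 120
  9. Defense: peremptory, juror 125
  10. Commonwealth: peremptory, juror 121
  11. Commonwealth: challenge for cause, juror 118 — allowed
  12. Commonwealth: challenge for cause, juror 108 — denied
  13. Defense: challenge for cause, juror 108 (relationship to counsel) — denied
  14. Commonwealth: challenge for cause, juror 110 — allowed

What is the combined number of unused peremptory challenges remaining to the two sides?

Commonwealth allotment: 7 base + 3 multi-party = 10. Defense allotment: 7.
Commonwealth peremptories used: #126, #124, #122, #121 — 4 (for-cause on #122, #118, #108, #110 don't count).
Defense peremptories used: #123, #120, #125 — 3 (for-cause on #112, #112, #108 don't count).
Remaining: (10 − 4) + (7 − 3) = 10.

10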